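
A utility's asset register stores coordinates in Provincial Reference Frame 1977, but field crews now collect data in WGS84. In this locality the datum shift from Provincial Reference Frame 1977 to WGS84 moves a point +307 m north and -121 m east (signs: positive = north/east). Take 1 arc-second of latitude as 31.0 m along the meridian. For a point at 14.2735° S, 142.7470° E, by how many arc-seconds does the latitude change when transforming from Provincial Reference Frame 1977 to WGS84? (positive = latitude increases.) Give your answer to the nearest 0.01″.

Δφ = 9.90″

1″ of latitude = 31.00 m, so Δφ = 307.0 / 31.00 = 9.903″.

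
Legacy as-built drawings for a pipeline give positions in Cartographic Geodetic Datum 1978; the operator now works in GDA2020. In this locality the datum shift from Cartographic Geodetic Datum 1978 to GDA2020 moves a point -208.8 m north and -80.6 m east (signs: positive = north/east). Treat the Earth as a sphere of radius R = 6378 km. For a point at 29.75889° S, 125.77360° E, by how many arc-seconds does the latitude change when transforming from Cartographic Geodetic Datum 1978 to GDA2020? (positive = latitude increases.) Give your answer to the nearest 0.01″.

Δφ = -6.75″

On a sphere of radius R, 1 rad of latitude = R, so Δφ = ΔN / R = -208.8 / 6378000 = -3.2738e-05 rad = -6.753″.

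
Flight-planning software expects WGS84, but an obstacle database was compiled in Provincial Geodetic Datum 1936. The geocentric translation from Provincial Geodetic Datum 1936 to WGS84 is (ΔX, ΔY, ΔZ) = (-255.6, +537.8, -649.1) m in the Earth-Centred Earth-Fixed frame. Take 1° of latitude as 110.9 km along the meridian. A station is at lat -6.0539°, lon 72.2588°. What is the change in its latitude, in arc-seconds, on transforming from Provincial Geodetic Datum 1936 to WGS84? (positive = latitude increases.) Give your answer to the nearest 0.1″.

Δφ = -19.5″

sin φ = -0.105464, cos φ = 0.994423, sin λ = 0.952443, cos λ = 0.304718.
North component: ΔN = −sin φ cos λ·ΔX − sin φ sin λ·ΔY + cos φ·ΔZ = −(-0.105464)(0.304718)(-255.6) − (-0.105464)(0.952443)(537.8) + (0.994423)(-649.1) = -599.67 m.
1° of latitude spans 110900 m, so Δφ = -599.67 / 110900 × 3600 = -19.466″.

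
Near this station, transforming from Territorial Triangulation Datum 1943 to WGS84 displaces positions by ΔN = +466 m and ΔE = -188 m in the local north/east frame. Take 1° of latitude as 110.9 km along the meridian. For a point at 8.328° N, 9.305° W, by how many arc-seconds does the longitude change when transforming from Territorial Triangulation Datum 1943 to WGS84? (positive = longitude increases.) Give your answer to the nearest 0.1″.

At latitude 8.328°, cos φ = 0.989455.
1° of longitude at this latitude = 110.9 × cos φ = 109.73 km, so Δλ = -188.0 / 109730.6 = -0.0017133° = -6.168″.

Δλ = -6.2″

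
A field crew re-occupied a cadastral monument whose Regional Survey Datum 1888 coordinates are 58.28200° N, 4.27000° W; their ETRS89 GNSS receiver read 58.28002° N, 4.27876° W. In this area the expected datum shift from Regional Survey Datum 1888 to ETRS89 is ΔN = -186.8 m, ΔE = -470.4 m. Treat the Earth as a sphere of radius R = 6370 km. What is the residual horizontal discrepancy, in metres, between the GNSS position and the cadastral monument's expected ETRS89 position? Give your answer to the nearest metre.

Observed coordinate differences: Δφ = -0.00198°, Δλ = -0.00876°.
Converting to metres (1° lat = 111177 m, cos φ = 0.525739): observed ΔN = -220.1 m, observed ΔE = -512.0 m.
Subtracting the expected shift leaves a residual of -220.1 − (-186.8) = -33.3 m north and -512.0 − (-470.4) = -41.6 m east.
Residual distance = √((-33.3)² + (-41.6)²) = 53.3 m.

53 m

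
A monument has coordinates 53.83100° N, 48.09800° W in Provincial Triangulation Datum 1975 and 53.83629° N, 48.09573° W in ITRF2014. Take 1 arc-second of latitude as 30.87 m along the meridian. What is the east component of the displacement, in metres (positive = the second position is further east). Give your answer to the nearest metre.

ΔE = 149 m

Δφ = 53.83629° − 53.83100° = +0.00529°; Δλ = -48.09573° − -48.09800° = +0.00227°.
1° of latitude = 3600 × 30.87 = 111132 m.
ΔN = Δφ × 111132 = 587.9 m; ΔE = Δλ × 111132 × cos(53.83100°) = +0.00227 × 111132 × 0.590169 = 148.9 m.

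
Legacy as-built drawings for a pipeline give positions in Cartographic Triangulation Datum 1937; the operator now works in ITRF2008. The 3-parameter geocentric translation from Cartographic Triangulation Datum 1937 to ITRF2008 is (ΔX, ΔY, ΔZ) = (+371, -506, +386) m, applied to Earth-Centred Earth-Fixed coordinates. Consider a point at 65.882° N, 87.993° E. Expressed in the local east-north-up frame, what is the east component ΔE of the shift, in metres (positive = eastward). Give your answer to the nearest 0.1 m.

The local east axis at (φ, λ) is (−sin λ, cos λ, 0), so ΔE = −sin(87.993°)·371 + cos(87.993°)·(-506) = -388.49 m.

ΔE = -388.5 m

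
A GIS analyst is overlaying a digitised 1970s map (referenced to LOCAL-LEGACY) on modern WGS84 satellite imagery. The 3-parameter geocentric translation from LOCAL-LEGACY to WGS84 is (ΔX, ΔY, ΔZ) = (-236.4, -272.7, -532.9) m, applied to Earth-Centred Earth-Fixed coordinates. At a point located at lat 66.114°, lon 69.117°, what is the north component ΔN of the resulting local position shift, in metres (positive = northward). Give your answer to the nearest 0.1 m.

ΔN = 94.2 m

The local north axis is (−sin φ cos λ, −sin φ sin λ, cos φ), giving ΔN = 77.050 + 232.965 − 215.781 = 94.23 m.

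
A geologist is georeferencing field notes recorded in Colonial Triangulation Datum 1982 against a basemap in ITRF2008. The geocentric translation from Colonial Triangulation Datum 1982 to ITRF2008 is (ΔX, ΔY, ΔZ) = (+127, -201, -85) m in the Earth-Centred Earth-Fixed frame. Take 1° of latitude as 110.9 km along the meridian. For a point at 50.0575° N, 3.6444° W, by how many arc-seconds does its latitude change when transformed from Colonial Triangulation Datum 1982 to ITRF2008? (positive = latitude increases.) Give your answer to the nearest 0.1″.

sin φ = 0.766689, cos φ = 0.642019, sin λ = -0.063564, cos λ = 0.997978.
North component: ΔN = −sin φ cos λ·ΔX − sin φ sin λ·ΔY + cos φ·ΔZ = −(0.766689)(0.997978)(127) − (0.766689)(-0.063564)(-201) + (0.642019)(-85) = -161.54 m.
1° of latitude spans 110900 m, so Δφ = -161.54 / 110900 × 3600 = -5.244″.

Δφ = -5.2″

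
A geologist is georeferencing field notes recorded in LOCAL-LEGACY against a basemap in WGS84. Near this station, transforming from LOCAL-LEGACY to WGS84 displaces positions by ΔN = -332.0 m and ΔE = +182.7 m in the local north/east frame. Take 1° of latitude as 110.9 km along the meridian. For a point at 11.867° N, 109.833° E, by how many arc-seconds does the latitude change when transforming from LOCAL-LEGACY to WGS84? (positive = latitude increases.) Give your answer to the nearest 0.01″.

Δφ = -10.78″

1° of latitude = 110.9 km, so Δφ = -332.0 / 110900 = -0.0029937° = -10.777″.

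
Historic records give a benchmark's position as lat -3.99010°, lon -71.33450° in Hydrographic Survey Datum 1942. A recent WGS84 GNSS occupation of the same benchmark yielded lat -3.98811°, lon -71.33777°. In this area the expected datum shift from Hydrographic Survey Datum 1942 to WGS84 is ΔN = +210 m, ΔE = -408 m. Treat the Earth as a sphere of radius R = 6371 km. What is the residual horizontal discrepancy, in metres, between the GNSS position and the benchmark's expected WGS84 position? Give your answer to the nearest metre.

47 m

Observed coordinate differences: Δφ = +0.00199°, Δλ = -0.00327°.
Converting to metres (1° lat = 111195 m, cos φ = 0.997576): observed ΔN = 221.3 m, observed ΔE = -362.7 m.
Subtracting the expected shift leaves a residual of 221.3 − (210) = 11.3 m north and -362.7 − (-408) = 45.3 m east.
Residual distance = √(11.3² + 45.3²) = 46.7 m.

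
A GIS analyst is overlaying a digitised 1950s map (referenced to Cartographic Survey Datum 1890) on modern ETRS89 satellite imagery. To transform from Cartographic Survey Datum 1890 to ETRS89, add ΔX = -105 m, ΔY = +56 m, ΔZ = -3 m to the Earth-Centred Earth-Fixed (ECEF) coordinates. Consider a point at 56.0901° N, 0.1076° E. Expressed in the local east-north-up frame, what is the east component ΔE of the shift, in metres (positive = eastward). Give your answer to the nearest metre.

ΔE = 56 m

The local east axis at (φ, λ) is (−sin λ, cos λ, 0), so ΔE = −sin(0.1076°)·(-105) + cos(0.1076°)·56 = 56.20 m.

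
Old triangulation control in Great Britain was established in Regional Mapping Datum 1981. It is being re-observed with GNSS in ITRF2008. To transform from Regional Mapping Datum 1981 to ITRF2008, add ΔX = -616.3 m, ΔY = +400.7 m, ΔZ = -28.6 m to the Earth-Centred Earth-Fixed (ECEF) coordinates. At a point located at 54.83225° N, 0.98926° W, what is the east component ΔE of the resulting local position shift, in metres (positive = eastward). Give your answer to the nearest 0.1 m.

The local east axis at (φ, λ) is (−sin λ, cos λ, 0), so ΔE = −sin(-0.98926°)·(-616.3) + cos(-0.98926°)·400.7 = 390.00 m.

ΔE = 390.0 m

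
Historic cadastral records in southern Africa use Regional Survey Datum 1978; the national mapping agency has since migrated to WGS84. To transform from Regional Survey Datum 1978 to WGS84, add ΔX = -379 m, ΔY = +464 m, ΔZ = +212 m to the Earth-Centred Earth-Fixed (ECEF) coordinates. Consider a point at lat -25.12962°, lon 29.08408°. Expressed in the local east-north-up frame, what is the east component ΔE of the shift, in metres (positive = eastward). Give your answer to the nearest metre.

At φ = -25.12962°, λ = 29.08408°: sin φ = -0.424668, cos φ = 0.905349, sin λ = 0.486093, cos λ = 0.873907.
ΔE = −sin λ·ΔX + cos λ·ΔY = −(0.486093)·(-379) + (0.873907)·(464) = 589.72 m.

ΔE = 590 m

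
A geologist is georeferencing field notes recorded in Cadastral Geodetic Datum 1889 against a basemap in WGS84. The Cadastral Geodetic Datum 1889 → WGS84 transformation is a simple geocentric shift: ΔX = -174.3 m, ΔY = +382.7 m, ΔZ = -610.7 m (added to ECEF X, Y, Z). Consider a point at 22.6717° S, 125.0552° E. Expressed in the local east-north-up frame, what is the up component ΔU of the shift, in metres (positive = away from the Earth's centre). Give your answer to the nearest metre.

ΔU = 617 m

The local up (radial) axis is (cos φ cos λ, cos φ sin λ, sin φ), giving ΔU = 92.376 + 289.070 + 235.395 = 616.84 m.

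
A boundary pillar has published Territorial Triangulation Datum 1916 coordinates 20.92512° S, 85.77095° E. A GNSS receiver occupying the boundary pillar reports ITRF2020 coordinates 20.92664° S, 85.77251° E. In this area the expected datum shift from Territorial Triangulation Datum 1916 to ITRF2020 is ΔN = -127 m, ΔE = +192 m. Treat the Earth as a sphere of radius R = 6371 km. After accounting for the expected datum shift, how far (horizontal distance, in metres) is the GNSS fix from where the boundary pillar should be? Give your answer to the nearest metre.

Observed coordinate differences: Δφ = -0.00152°, Δλ = +0.00156°.
Converting to metres (1° lat = 111195 m, cos φ = 0.934048): observed ΔN = -169.0 m, observed ΔE = 162.0 m.
Subtracting the expected shift leaves a residual of -169.0 − (-127) = -42.0 m north and 162.0 − (192) = -30.0 m east.
Residual distance = √((-42.0)² + (-30.0)²) = 51.6 m.

52 m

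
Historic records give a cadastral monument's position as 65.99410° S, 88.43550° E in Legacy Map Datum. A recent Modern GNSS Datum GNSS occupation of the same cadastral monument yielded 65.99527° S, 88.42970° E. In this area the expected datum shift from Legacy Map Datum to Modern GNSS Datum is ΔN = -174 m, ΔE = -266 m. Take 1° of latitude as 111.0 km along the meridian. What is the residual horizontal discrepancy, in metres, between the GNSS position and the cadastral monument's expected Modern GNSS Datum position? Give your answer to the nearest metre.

Observed coordinate differences: Δφ = -0.00117°, Δλ = -0.00580°.
Converting to metres (1° lat = 111000 m, cos φ = 0.406831): observed ΔN = -129.9 m, observed ΔE = -261.9 m.
Subtracting the expected shift leaves a residual of -129.9 − (-174) = 44.1 m north and -261.9 − (-266) = 4.1 m east.
Residual distance = √(44.1² + 4.1²) = 44.3 m.

44 m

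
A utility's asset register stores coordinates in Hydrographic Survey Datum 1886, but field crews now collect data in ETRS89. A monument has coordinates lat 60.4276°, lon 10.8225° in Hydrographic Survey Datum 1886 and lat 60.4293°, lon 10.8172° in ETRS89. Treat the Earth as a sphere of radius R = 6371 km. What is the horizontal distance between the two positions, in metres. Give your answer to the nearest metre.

Δφ = 60.4293° − 60.4276° = +0.0017°; Δλ = 10.8172° − 10.8225° = -0.0053°.
1° along a meridian = πR/180 = 111195 m.
ΔN = Δφ × 111195 = 189.0 m; ΔE = Δλ × 111195 × cos(60.4276°) = -0.0053 × 111195 × 0.493523 = -290.8 m.
Distance = √(ΔE² + ΔN²) = √((-290.8)² + 189.0²) = 346.9 m.

347 m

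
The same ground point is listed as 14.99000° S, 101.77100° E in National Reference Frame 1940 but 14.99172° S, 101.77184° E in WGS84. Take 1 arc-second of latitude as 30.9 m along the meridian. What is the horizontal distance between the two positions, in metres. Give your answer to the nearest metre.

Δφ = -14.99172° − -14.99000° = -0.00172°; Δλ = 101.77184° − 101.77100° = +0.00084°.
1° of latitude = 3600 × 30.90 = 111240 m.
ΔN = Δφ × 111240 = -191.3 m; ΔE = Δλ × 111240 × cos(-14.99000°) = +0.00084 × 111240 × 0.965971 = 90.3 m.
Distance = √(ΔE² + ΔN²) = √(90.3² + (-191.3)²) = 211.6 m.

212 m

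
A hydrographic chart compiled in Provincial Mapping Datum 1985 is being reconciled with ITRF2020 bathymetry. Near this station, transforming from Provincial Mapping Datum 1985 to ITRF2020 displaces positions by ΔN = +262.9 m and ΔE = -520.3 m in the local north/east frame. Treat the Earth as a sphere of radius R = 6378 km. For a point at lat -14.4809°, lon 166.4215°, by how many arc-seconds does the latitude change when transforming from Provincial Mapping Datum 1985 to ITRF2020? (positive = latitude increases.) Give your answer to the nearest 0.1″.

Δφ = 8.5″

On a sphere of radius R, 1 rad of latitude = R, so Δφ = ΔN / R = 262.9 / 6378000 = 4.1220e-05 rad = 8.502″.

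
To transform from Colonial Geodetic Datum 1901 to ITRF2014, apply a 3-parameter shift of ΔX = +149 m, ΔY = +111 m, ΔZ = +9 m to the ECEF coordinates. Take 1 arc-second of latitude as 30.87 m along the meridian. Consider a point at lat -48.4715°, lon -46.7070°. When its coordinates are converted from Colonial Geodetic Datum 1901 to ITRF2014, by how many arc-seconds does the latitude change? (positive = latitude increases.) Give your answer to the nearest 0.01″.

sin φ = -0.748626, cos φ = 0.662993, sin λ = -0.727857, cos λ = 0.685729.
North component: ΔN = −sin φ cos λ·ΔX − sin φ sin λ·ΔY + cos φ·ΔZ = −(-0.748626)(0.685729)(149) − (-0.748626)(-0.727857)(111) + (0.662993)(9) = 21.97 m.
1° of latitude spans 3600 × 30.87 = 111132 m, so Δφ = 21.97 / 111132 × 3600 = 0.712″.

Δφ = 0.71″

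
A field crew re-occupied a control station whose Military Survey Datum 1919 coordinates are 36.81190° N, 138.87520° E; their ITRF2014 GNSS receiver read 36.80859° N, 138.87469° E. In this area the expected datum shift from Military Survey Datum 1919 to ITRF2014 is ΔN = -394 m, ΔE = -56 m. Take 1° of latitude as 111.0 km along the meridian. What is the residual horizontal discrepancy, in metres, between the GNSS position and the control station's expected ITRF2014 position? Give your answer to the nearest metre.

29 m

Observed coordinate differences: Δφ = -0.00331°, Δλ = -0.00051°.
Converting to metres (1° lat = 111000 m, cos φ = 0.800607): observed ΔN = -367.4 m, observed ΔE = -45.3 m.
Subtracting the expected shift leaves a residual of -367.4 − (-394) = 26.6 m north and -45.3 − (-56) = 10.7 m east.
Residual distance = √(26.6² + 10.7²) = 28.7 m.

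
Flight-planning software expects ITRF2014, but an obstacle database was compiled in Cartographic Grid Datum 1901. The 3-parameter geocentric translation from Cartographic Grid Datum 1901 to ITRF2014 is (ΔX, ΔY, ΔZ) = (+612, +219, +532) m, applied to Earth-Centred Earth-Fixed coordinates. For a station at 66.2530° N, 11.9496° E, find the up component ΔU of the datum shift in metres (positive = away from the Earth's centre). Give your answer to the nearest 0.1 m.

ΔU = 746.3 m

The local up (radial) axis is (cos φ cos λ, cos φ sin λ, sin φ), giving ΔU = 241.111 + 18.260 + 486.957 = 746.33 m.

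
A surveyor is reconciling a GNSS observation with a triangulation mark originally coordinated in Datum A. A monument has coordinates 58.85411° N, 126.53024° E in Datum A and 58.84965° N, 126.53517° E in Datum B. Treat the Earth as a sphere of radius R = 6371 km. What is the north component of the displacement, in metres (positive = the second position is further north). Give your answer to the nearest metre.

Δφ = 58.84965° − 58.85411° = -0.00446°; Δλ = 126.53517° − 126.53024° = +0.00493°.
1° along a meridian = πR/180 = 111195 m.
ΔN = Δφ × 111195 = -495.9 m; ΔE = Δλ × 111195 × cos(58.85411°) = +0.00493 × 111195 × 0.517219 = 283.5 m.

ΔN = -496 m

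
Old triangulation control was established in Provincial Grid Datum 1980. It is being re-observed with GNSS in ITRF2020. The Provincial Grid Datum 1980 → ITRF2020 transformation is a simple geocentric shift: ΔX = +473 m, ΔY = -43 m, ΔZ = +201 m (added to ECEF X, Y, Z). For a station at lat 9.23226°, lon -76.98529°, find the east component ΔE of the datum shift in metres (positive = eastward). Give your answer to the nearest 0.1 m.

ΔE = 451.2 m

The local east axis at (φ, λ) is (−sin λ, cos λ, 0), so ΔE = −sin(-76.98529°)·473 + cos(-76.98529°)·(-43) = 451.17 m.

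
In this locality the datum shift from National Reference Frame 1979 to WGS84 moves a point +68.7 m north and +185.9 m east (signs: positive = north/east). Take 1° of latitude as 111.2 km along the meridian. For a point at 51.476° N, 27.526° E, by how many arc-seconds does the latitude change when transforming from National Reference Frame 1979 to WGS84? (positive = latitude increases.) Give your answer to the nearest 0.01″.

Δφ = 2.22″

1° of latitude = 111.2 km, so Δφ = 68.7 / 111200 = 0.0006178° = 2.224″.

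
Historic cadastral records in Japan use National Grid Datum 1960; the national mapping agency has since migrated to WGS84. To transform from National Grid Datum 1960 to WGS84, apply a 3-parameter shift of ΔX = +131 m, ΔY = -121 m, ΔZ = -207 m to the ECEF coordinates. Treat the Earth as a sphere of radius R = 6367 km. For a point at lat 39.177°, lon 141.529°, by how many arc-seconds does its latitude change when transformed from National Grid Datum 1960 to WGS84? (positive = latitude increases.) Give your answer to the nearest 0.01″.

sin φ = 0.631718, cos φ = 0.775198, sin λ = 0.622118, cos λ = -0.782923.
North component: ΔN = −sin φ cos λ·ΔX − sin φ sin λ·ΔY + cos φ·ΔZ = −(0.631718)(-0.782923)(131) − (0.631718)(0.622118)(-121) + (0.775198)(-207) = -48.12 m.
1° of latitude spans πR/180 = 111125 m, so Δφ = -48.12 / 111125 × 3600 = -1.559″.

Δφ = -1.56″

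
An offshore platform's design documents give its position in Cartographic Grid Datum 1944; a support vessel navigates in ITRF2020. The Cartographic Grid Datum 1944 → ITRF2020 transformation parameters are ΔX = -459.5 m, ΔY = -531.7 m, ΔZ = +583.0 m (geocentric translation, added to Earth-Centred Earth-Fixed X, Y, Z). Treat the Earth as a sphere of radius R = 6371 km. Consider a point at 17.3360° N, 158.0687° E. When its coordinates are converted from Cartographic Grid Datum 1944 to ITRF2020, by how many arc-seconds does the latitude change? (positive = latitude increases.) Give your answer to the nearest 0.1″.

sin φ = 0.297975, cos φ = 0.954574, sin λ = 0.373495, cos λ = -0.927632.
North component: ΔN = −sin φ cos λ·ΔX − sin φ sin λ·ΔY + cos φ·ΔZ = −(0.297975)(-0.927632)(-459.5) − (0.297975)(0.373495)(-531.7) + (0.954574)(583.0) = 488.68 m.
1° of latitude spans πR/180 = 111195 m, so Δφ = 488.68 / 111195 × 3600 = 15.821″.

Δφ = 15.8″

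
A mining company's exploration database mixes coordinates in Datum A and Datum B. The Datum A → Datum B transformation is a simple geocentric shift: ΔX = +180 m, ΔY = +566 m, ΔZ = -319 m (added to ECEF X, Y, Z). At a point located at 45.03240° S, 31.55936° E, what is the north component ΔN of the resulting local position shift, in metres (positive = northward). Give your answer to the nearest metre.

ΔN = 93 m

The local north axis is (−sin φ cos λ, −sin φ sin λ, cos φ), giving ΔN = 108.516 + 209.587 − 225.439 = 92.66 m.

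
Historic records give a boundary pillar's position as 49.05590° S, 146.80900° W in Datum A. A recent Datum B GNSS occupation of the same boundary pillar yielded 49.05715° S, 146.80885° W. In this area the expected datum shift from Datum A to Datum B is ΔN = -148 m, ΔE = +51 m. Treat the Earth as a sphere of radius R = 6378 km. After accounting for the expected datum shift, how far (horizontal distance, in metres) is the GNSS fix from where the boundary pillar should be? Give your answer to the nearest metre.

Observed coordinate differences: Δφ = -0.00125°, Δλ = +0.00015°.
Converting to metres (1° lat = 111317 m, cos φ = 0.655322): observed ΔN = -139.1 m, observed ΔE = 10.9 m.
Subtracting the expected shift leaves a residual of -139.1 − (-148) = 8.9 m north and 10.9 − (51) = -40.1 m east.
Residual distance = √(8.9² + (-40.1)²) = 41.0 m.

41 m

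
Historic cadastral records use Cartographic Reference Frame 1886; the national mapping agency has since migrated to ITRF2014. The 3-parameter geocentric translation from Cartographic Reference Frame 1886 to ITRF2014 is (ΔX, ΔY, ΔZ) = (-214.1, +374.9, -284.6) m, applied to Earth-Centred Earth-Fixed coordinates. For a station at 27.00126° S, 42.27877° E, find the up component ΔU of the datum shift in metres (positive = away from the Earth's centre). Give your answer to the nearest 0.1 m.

ΔU = 212.8 m

At φ = -27.00126°, λ = 42.27877°: sin φ = -0.454010, cos φ = 0.890997, sin λ = 0.672738, cos λ = 0.739880.
ΔU = cos φ cos λ·ΔX + cos φ sin λ·ΔY + sin φ·ΔZ = (0.890997)(0.739880)(-214.1) + (0.890997)(0.672738)(374.9) + (-0.454010)(-284.6) = 212.79 m.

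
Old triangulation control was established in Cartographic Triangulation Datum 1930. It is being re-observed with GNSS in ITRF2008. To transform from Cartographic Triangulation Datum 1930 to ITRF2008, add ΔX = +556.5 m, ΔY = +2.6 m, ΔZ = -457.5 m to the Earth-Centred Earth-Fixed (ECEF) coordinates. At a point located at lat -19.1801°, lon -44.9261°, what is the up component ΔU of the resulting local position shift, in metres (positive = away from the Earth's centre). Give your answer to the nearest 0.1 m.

At φ = -19.1801°, λ = -44.9261°: sin φ = -0.328539, cos φ = 0.944491, sin λ = -0.706194, cos λ = 0.708018.
ΔU = cos φ cos λ·ΔX + cos φ sin λ·ΔY + sin φ·ΔZ = (0.944491)(0.708018)(556.5) + (0.944491)(-0.706194)(2.6) + (-0.328539)(-457.5) = 520.71 m.

ΔU = 520.7 m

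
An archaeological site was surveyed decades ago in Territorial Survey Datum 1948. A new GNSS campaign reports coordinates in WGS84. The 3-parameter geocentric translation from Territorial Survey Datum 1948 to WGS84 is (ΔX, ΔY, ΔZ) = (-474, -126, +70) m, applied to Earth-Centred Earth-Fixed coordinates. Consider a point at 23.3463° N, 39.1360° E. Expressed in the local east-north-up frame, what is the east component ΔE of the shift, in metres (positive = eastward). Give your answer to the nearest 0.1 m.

ΔE = 201.4 m

The local east axis at (φ, λ) is (−sin λ, cos λ, 0), so ΔE = −sin(39.1360°)·(-474) + cos(39.1360°)·(-126) = 201.44 m.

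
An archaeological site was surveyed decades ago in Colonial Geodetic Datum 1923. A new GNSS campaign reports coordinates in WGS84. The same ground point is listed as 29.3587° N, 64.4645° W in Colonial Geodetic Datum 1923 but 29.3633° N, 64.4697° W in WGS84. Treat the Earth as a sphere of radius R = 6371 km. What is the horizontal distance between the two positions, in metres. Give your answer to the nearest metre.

718 m

Δφ = 29.3633° − 29.3587° = +0.0046°; Δλ = -64.4697° − -64.4645° = -0.0052°.
1° along a meridian = πR/180 = 111195 m.
ΔN = Δφ × 111195 = 511.5 m; ΔE = Δλ × 111195 × cos(29.3587°) = -0.0052 × 111195 × 0.871567 = -504.0 m.
Distance = √(ΔE² + ΔN²) = √((-504.0)² + 511.5²) = 718.1 m.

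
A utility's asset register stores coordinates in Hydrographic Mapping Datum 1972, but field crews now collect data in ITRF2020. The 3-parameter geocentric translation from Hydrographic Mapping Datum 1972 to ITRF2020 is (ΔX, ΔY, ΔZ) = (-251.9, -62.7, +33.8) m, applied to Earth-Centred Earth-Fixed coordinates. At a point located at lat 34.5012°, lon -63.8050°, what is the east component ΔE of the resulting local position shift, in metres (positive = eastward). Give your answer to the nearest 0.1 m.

ΔE = -253.7 m

At φ = 34.5012°, λ = -63.8050°: sin φ = 0.566423, cos φ = 0.824114, sin λ = -0.897297, cos λ = 0.441428.
ΔE = −sin λ·ΔX + cos λ·ΔY = −(-0.897297)·(-251.9) + (0.441428)·(-62.7) = -253.71 m.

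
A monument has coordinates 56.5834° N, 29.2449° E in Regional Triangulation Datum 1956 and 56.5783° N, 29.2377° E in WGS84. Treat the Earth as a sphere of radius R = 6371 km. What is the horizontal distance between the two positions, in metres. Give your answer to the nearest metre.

Δφ = 56.5783° − 56.5834° = -0.0051°; Δλ = 29.2377° − 29.2449° = -0.0072°.
1° along a meridian = πR/180 = 111195 m.
ΔN = Δφ × 111195 = -567.1 m; ΔE = Δλ × 111195 × cos(56.5834°) = -0.0072 × 111195 × 0.550723 = -440.9 m.
Distance = √(ΔE² + ΔN²) = √((-440.9)² + (-567.1)²) = 718.3 m.

718 m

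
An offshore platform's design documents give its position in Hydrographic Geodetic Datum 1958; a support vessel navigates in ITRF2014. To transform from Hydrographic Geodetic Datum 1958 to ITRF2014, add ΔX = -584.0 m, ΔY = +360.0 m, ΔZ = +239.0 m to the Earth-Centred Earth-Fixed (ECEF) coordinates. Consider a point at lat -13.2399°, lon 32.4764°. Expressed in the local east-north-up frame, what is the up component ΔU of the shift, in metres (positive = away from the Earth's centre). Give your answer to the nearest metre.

The local up (radial) axis is (cos φ cos λ, cos φ sin λ, sin φ), giving ΔU = -479.574 + 188.165 − 54.738 = -346.15 m.

ΔU = -346 m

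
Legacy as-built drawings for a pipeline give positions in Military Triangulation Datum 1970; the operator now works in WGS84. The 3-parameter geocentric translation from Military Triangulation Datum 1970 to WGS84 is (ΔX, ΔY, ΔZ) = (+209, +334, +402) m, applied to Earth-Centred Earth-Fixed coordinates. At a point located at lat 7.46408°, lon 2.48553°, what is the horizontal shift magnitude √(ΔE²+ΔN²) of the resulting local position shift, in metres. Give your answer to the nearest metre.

At φ = 7.46408°, λ = 2.48553°: sin φ = 0.129905, cos φ = 0.991526, sin λ = 0.043367, cos λ = 0.999059.
ΔE = −sin λ·ΔX + cos λ·ΔY = −(0.043367)·(209) + (0.999059)·(334) = 324.62 m.
ΔN = −sin φ cos λ·ΔX − sin φ sin λ·ΔY + cos φ·ΔZ = −(0.129905)(0.999059)(209) − (0.129905)(0.043367)(334) + (0.991526)(402) = 369.59 m.
Horizontal magnitude = √(ΔE² + ΔN²) = √(324.62² + 369.59²) = 491.91 m.

492 m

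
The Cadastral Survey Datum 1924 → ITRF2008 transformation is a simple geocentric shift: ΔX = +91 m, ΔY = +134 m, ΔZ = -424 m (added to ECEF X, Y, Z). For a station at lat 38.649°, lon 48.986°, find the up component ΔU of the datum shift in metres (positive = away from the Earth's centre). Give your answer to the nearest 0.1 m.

The local up (radial) axis is (cos φ cos λ, cos φ sin λ, sin φ), giving ΔU = 46.639 + 78.965 − 264.808 = -139.20 m.

ΔU = -139.2 m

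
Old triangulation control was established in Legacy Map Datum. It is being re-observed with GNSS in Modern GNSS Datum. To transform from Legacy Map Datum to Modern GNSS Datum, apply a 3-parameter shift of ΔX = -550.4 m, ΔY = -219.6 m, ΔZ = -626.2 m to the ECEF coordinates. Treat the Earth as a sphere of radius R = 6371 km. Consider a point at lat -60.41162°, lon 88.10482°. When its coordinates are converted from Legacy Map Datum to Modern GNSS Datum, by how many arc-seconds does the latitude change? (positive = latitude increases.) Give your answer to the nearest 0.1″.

sin φ = -0.869595, cos φ = 0.493766, sin λ = 0.999453, cos λ = 0.033071.
North component: ΔN = −sin φ cos λ·ΔX − sin φ sin λ·ΔY + cos φ·ΔZ = −(-0.869595)(0.033071)(-550.4) − (-0.869595)(0.999453)(-219.6) + (0.493766)(-626.2) = -515.88 m.
1° of latitude spans πR/180 = 111195 m, so Δφ = -515.88 / 111195 × 3600 = -16.702″.

Δφ = -16.7″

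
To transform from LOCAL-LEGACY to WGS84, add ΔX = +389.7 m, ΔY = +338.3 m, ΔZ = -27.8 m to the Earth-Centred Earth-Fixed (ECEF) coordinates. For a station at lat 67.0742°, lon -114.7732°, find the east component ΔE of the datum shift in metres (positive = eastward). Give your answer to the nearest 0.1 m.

ΔE = 212.1 m

The local east axis at (φ, λ) is (−sin λ, cos λ, 0), so ΔE = −sin(-114.7732°)·389.7 + cos(-114.7732°)·338.3 = 212.08 m.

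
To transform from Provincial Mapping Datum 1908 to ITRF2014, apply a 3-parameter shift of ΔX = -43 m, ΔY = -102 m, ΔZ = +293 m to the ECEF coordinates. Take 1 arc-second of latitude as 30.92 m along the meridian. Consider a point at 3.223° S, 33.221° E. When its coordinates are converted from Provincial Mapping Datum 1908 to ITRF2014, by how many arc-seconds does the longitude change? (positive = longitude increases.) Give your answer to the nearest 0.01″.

Δλ = -2.00″

sin φ = -0.056222, cos φ = 0.998418, sin λ = 0.547870, cos λ = 0.836564.
East component: ΔE = −sin λ·ΔX + cos λ·ΔY = −(0.547870)(-43) + (0.836564)(-102) = -61.77 m.
1° of latitude spans 3600 × 30.92 = 111312 m; at latitude φ, 1° of longitude spans that × cos φ = 111135.9 m, so Δλ = -61.77 / 111135.9 × 3600 = -2.001″.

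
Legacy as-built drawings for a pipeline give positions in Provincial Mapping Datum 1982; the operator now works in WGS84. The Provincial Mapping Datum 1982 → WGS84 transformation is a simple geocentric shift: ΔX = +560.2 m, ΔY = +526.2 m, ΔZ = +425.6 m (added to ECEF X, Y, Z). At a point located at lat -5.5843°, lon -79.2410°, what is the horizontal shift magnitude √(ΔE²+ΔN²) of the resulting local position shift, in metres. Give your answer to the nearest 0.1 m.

753.5 m

The local east axis at (φ, λ) is (−sin λ, cos λ, 0), so ΔE = −sin(-79.2410°)·560.2 + cos(-79.2410°)·526.2 = 648.58 m.
The local north axis is (−sin φ cos λ, −sin φ sin λ, cos φ), giving ΔN = 10.176 − 50.304 + 423.580 = 383.45 m.
Horizontal magnitude = √(ΔE² + ΔN²) = √(648.58² + 383.45²) = 753.46 m.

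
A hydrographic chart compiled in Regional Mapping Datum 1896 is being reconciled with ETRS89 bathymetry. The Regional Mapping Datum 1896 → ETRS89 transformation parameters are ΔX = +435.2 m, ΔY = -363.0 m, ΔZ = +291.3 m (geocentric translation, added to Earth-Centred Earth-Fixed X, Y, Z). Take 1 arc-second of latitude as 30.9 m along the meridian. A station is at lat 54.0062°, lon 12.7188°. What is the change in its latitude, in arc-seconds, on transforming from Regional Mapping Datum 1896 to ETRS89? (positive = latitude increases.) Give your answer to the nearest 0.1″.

sin φ = 0.809081, cos φ = 0.587698, sin λ = 0.220166, cos λ = 0.975462.
North component: ΔN = −sin φ cos λ·ΔX − sin φ sin λ·ΔY + cos φ·ΔZ = −(0.809081)(0.975462)(435.2) − (0.809081)(0.220166)(-363.0) + (0.587698)(291.3) = -107.61 m.
1° of latitude spans 3600 × 30.90 = 111240 m, so Δφ = -107.61 / 111240 × 3600 = -3.483″.

Δφ = -3.5″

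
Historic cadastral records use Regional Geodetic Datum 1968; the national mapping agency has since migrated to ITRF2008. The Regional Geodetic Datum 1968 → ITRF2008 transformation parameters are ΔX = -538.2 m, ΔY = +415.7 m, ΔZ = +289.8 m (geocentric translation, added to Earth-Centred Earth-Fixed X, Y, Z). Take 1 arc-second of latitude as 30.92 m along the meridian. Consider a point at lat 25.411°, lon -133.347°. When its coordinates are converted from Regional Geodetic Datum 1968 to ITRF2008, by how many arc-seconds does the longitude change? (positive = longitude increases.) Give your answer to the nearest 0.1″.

sin φ = 0.429109, cos φ = 0.903253, sin λ = -0.727210, cos λ = -0.686415.
East component: ΔE = −sin λ·ΔX + cos λ·ΔY = −(-0.727210)(-538.2) + (-0.686415)(415.7) = -676.73 m.
1° of latitude spans 3600 × 30.92 = 111312 m; at latitude φ, 1° of longitude spans that × cos φ = 100542.9 m, so Δλ = -676.73 / 100542.9 × 3600 = -24.231″.

Δλ = -24.2″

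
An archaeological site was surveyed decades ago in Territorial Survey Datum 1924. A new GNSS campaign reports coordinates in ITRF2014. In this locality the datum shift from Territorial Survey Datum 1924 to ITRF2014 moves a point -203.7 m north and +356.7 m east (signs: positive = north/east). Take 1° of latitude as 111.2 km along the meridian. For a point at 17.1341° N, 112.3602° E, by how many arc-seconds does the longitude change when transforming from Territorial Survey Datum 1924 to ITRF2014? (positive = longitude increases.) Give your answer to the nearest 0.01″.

At latitude 17.1341°, cos φ = 0.955618.
1° of longitude at this latitude = 111.2 × cos φ = 106.26 km, so Δλ = 356.7 / 106264.7 = 0.0033567° = 12.084″.

Δλ = 12.08″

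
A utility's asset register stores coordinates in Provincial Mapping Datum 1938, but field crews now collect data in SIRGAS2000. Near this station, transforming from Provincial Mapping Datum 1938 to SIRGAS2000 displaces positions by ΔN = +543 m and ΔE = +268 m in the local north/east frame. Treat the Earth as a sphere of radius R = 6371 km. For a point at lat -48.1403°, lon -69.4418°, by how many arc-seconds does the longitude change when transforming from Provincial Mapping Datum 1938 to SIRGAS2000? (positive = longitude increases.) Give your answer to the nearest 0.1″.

At latitude -48.1403°, cos φ = 0.667309.
One radian of longitude at latitude φ spans R cos φ, so Δλ = ΔE / (R cos φ) = 268.0 / (6371000 × 0.667309) = 6.3038e-05 rad = 13.002″.

Δλ = 13.0″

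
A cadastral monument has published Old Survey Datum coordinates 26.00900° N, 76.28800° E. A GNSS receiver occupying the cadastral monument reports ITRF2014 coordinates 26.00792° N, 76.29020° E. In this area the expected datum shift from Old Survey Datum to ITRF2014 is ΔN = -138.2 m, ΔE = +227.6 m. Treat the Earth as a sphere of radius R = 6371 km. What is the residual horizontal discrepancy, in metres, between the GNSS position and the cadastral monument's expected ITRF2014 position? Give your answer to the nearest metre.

Observed coordinate differences: Δφ = -0.00108°, Δλ = +0.00220°.
Converting to metres (1° lat = 111195 m, cos φ = 0.898725): observed ΔN = -120.1 m, observed ΔE = 219.9 m.
Subtracting the expected shift leaves a residual of -120.1 − (-138.2) = 18.1 m north and 219.9 − (227.6) = -7.7 m east.
Residual distance = √(18.1² + (-7.7)²) = 19.7 m.

20 m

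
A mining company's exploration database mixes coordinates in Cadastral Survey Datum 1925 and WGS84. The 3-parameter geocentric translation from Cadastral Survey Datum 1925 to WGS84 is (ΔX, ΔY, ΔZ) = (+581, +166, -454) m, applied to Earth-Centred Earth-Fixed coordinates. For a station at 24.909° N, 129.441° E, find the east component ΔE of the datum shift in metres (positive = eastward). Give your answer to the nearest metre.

The local east axis at (φ, λ) is (−sin λ, cos λ, 0), so ΔE = −sin(129.441°)·581 + cos(129.441°)·166 = -554.15 m.

ΔE = -554 m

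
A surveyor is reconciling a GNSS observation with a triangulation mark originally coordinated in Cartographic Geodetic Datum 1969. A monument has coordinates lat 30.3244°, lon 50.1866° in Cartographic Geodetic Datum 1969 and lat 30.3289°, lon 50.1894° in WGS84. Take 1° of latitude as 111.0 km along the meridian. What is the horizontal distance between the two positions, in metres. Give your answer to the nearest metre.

567 m

Δφ = 30.3289° − 30.3244° = +0.0045°; Δλ = 50.1894° − 50.1866° = +0.0028°.
ΔN = Δφ × 111000 = 499.5 m; ΔE = Δλ × 111000 × cos(30.3244°) = +0.0028 × 111000 × 0.863181 = 268.3 m.
Distance = √(ΔE² + ΔN²) = √(268.3² + 499.5²) = 567.0 m.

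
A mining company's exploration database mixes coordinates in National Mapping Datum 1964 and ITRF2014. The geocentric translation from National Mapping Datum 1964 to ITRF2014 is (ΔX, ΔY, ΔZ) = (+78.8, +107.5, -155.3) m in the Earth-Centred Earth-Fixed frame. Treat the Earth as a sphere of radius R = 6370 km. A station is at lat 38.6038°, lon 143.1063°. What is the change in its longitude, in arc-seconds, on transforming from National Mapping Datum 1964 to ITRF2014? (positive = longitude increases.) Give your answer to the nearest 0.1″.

sin φ = 0.623931, cos φ = 0.781479, sin λ = 0.600332, cos λ = -0.799751.
East component: ΔE = −sin λ·ΔX + cos λ·ΔY = −(0.600332)(78.8) + (-0.799751)(107.5) = -133.28 m.
1° of latitude spans πR/180 = 111177 m; at latitude φ, 1° of longitude spans that × cos φ = 86882.9 m, so Δλ = -133.28 / 86882.9 × 3600 = -5.522″.

Δλ = -5.5″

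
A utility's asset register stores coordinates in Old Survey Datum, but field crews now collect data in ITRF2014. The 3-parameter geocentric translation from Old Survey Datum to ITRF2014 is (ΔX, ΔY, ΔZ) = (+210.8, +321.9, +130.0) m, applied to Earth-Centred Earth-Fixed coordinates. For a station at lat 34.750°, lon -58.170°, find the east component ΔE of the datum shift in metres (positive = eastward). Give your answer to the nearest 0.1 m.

ΔE = 348.9 m

At φ = 34.750°, λ = -58.170°: sin φ = 0.569997, cos φ = 0.821647, sin λ = -0.849617, cos λ = 0.527401.
ΔE = −sin λ·ΔX + cos λ·ΔY = −(-0.849617)·(210.8) + (0.527401)·(321.9) = 348.87 m.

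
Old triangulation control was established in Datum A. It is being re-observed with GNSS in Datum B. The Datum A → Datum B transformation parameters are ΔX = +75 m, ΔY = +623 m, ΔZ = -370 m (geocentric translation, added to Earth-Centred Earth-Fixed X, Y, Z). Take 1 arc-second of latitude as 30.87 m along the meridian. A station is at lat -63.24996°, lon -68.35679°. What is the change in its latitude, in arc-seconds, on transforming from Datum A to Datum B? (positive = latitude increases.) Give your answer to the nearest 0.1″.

Δφ = -21.3″

sin φ = -0.892979, cos φ = 0.450099, sin λ = -0.929499, cos λ = 0.368826.
North component: ΔN = −sin φ cos λ·ΔX − sin φ sin λ·ΔY + cos φ·ΔZ = −(-0.892979)(0.368826)(75) − (-0.892979)(-0.929499)(623) + (0.450099)(-370) = -658.94 m.
1° of latitude spans 3600 × 30.87 = 111132 m, so Δφ = -658.94 / 111132 × 3600 = -21.346″.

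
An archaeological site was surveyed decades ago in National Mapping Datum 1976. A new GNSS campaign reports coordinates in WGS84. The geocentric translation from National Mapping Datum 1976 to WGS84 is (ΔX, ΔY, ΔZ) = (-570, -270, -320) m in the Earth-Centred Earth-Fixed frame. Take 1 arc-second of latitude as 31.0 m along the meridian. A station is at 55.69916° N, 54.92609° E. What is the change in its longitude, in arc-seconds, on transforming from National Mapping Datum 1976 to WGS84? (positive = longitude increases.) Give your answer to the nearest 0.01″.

sin φ = 0.826090, cos φ = 0.563538, sin λ = 0.818411, cos λ = 0.574633.
East component: ΔE = −sin λ·ΔX + cos λ·ΔY = −(0.818411)(-570) + (0.574633)(-270) = 311.34 m.
1° of latitude spans 3600 × 31.00 = 111600 m; at latitude φ, 1° of longitude spans that × cos φ = 62890.9 m, so Δλ = 311.34 / 62890.9 × 3600 = 17.822″.

Δλ = 17.82″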